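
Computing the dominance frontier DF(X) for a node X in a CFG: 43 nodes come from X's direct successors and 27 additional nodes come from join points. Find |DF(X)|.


DF(X) = direct successor contributions + join point contributions
= 43 + 27 = 70

70


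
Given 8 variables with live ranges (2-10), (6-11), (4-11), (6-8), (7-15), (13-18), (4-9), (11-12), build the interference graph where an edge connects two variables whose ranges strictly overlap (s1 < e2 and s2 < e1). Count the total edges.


Check all pairs for overlapping intervals.
Two intervals (s1,e1) and (s2,e2) overlap if s1 < e2 and s2 < e1.
v0 (2-10) vs v1..v7: overlaps v1, v2, v3, v4, v6 -> 5
v1 (6-11) vs v2..v7: overlaps v2, v3, v4, v6 -> 4
v2 (4-11) vs v3..v7: overlaps v3, v4, v6 -> 3
v3 (6-8) vs v4..v7: overlaps v4, v6 -> 2
v4 (7-15) vs v5..v7: overlaps v5, v6, v7 -> 3
v5 (13-18) vs v6..v7: overlaps none -> 0
v6 (4-9) vs v7: overlaps none -> 0
Total overlapping pairs = 5 + 4 + 3 + 2 + 3 + 0 + 0 = 17

17


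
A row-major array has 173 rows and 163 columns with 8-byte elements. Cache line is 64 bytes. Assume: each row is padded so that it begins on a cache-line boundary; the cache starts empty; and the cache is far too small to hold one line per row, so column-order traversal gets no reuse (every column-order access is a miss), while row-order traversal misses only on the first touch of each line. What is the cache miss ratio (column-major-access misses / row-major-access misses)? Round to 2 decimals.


Each row occupies 163 * 8 = 1304 bytes and starts on a line boundary, so it spans ceil(1304 / 64) = 21 cache lines.
Row-major traversal misses (one per line touched): 173 * ceil(163 * 8 / 64) = 3633
Column-major traversal misses (no reuse, every access misses): 173 * 163 = 28199
Ratio = 28199 / 3633 = 7.76

7.76


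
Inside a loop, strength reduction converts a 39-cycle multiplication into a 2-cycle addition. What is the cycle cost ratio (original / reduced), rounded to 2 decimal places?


Ratio = mult_cost / add_cost = 39 / 2 = 19.5

19.5


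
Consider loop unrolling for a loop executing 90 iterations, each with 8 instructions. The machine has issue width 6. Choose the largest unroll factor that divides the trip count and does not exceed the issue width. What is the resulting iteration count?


Largest divisor of 90 <= 6 is 6
New iterations = 90 / 6 = 15

15


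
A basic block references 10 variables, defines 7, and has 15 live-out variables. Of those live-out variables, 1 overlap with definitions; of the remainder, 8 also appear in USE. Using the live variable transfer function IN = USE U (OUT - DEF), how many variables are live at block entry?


OUT - DEF: 15 - 1 = 14
|IN| = |USE| + |OUT - DEF| - |USE ∩ (OUT - DEF)| = 10 + 14 - 8 = 16

16


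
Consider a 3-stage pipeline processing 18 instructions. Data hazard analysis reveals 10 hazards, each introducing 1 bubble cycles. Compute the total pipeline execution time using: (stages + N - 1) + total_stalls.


Base cycles = 3 + 18 - 1 = 20
Total stalls = 10 * 1 = 10
Total = 20 + 10 = 30

30


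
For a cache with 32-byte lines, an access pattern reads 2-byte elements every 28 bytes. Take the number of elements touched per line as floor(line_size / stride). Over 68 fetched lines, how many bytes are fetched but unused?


Elements per line = floor(32 / 28) = 1
Bytes used per line = 1 * 2 = 2
Wasted per line = 32 - 2 = 30
Total wasted = 30 * 68 = 2040

2040


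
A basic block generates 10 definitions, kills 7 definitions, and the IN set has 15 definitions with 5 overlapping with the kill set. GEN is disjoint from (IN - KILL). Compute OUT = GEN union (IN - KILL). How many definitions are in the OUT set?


IN - KILL: 15 - 5 = 10 surviving definitions
OUT = GEN + surviving = 10 + 10 = 20

20


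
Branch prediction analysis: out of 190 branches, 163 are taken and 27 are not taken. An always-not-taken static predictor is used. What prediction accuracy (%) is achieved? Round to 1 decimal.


Predictor: always-not-taken
Correct predictions = 27
Accuracy = 27 / 190 * 100 = 14.2%

14.2


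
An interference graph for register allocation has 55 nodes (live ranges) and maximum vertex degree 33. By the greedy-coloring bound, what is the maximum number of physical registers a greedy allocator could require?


Greedy coloring never needs more than (max_degree + 1) colors: when coloring a vertex, at most max_degree neighbors are already colored.
Upper bound = 33 + 1 = 34

34


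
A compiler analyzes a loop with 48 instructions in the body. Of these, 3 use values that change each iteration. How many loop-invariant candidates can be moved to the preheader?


Invariant candidates = total - loop-dependent
= 48 - 3 = 45

45


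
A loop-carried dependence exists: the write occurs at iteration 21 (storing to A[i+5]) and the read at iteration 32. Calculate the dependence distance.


Distance = read iteration - write iteration
= 32 - 21 = 11

11


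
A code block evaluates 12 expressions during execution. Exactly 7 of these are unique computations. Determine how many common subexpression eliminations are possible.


CSE count = total expressions - unique expressions
= 12 - 7 = 5

5


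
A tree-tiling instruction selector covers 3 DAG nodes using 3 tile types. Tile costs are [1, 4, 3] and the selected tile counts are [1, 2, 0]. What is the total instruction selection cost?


Total cost = sum(count_i * cost_i)
= 1*1 + 2*4 + 0*3
= 9

9


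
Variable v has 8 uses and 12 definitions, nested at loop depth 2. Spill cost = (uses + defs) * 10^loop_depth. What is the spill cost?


uses + defs = 8 + 12 = 20
10^2 = 100
Spill cost = 20 * 100 = 2000

2000


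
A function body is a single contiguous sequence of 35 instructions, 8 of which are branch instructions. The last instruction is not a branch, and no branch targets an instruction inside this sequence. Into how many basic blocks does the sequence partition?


With no in-sequence branch targets, the leaders are the first instruction plus the instruction after each branch.
Number of basic blocks = branches + 1
= 8 + 1 = 9

9


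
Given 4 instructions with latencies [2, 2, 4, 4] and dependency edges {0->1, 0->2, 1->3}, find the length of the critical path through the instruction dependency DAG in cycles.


Compute longest path through dependency graph: dist(Ik) = max over predecessors of dist + latency(Ik).
dist(I0) = latency 2 = 2
dist(I1) = dist(I0) + 2 = 2 + 2 = 4
dist(I2) = dist(I0) + 4 = 2 + 4 = 6
dist(I3) = dist(I1) + 4 = 4 + 4 = 8
Critical path = max dist = 8

8


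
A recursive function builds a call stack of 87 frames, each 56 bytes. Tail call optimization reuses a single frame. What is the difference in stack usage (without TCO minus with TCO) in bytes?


Without TCO: 87 * 56 = 4872 bytes
With TCO: reuse 1 frame = 56 bytes
Savings = 4872 - 56 = 4816

4816


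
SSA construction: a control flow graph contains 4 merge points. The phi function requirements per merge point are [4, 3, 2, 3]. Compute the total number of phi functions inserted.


Total phi functions = sum of phi functions at each join node
= 4 + 3 + 2 + 3 = 12

12


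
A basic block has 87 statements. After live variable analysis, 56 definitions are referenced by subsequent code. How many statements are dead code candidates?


Dead code = total statements - live definitions
= 87 - 56 = 31

31


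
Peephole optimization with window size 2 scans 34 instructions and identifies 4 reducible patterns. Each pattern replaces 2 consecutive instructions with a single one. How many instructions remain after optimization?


Each match removes 1 instructions.
Total removed = 4 * 1 = 4
Remaining = 34 - 4 = 30

30


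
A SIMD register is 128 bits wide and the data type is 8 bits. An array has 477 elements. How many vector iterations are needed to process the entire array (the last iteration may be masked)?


Width = 128 / 8 = 16 elements per vector op
Iterations = ceil(477 / 16) = 30

30


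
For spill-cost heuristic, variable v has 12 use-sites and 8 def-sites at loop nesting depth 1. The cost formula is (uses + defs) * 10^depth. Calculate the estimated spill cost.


uses + defs = 12 + 8 = 20
10^1 = 10
Spill cost = 20 * 10 = 200

200


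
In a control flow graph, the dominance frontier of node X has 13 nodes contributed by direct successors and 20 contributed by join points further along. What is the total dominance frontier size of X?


DF(X) = direct successor contributions + join point contributions
= 13 + 20 = 33

33


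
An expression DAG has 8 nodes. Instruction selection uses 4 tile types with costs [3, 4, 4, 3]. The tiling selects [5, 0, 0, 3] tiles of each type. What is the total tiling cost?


Total cost = sum(count_i * cost_i)
= 5*3 + 0*4 + 0*4 + 3*3
= 24

24


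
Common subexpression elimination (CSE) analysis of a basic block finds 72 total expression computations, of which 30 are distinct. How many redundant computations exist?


CSE count = total expressions - unique expressions
= 72 - 30 = 42

42


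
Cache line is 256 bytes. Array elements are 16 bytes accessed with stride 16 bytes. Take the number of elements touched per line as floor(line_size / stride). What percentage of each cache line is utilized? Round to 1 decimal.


Elements per cache line = floor(256 / 16) = 16
Bytes used = 16 * 16 = 256
Utilization = 256 / 256 * 100 = 100.0%

100.0


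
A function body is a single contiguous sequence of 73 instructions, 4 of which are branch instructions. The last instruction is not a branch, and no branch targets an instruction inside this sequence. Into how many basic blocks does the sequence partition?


With no in-sequence branch targets, the leaders are the first instruction plus the instruction after each branch.
Number of basic blocks = branches + 1
= 4 + 1 = 5

5


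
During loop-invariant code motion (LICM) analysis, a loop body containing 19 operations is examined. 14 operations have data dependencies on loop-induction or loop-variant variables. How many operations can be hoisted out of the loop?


Invariant candidates = total - loop-dependent
= 19 - 14 = 5

5


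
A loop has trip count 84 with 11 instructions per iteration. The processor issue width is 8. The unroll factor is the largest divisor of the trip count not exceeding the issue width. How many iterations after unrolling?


Largest divisor of 84 <= 8 is 7
New iterations = 84 / 7 = 12

12


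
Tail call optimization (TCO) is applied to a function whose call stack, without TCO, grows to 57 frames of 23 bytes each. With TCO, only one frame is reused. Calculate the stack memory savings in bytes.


Without TCO: 57 * 23 = 1311 bytes
With TCO: reuse 1 frame = 23 bytes
Savings = 1311 - 23 = 1288

1288


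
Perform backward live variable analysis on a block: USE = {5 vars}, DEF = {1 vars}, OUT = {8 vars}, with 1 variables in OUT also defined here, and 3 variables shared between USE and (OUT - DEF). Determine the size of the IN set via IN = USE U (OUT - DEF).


OUT - DEF: 8 - 1 = 7
|IN| = |USE| + |OUT - DEF| - |USE ∩ (OUT - DEF)| = 5 + 7 - 3 = 9

9


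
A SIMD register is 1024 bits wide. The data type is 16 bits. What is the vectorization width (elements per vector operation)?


Width = SIMD bits / data type bits
= 1024 / 16 = 64

64


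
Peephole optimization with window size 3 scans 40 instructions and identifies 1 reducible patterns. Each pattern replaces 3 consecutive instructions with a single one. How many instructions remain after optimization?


Each match removes 2 instructions.
Total removed = 1 * 2 = 2
Remaining = 40 - 2 = 38

38


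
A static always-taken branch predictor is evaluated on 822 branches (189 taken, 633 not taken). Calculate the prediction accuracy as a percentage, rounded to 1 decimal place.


Predictor: always-taken
Correct predictions = 189
Accuracy = 189 / 822 * 100 = 23.0%

23.0


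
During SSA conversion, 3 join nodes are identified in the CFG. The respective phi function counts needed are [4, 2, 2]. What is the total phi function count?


Total phi functions = sum of phi functions at each join node
= 4 + 2 + 2 = 8

8


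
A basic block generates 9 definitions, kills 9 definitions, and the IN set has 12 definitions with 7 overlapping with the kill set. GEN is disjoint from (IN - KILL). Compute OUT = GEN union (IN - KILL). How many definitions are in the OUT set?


IN - KILL: 12 - 7 = 5 surviving definitions
OUT = GEN + surviving = 9 + 5 = 14

14


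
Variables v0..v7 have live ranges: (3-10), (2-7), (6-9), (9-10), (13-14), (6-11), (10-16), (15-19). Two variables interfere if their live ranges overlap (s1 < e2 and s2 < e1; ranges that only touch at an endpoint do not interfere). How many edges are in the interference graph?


Check all pairs for overlapping intervals.
Two intervals (s1,e1) and (s2,e2) overlap if s1 < e2 and s2 < e1.
v0 (3-10) vs v1..v7: overlaps v1, v2, v3, v5 -> 4
v1 (2-7) vs v2..v7: overlaps v2, v5 -> 2
v2 (6-9) vs v3..v7: overlaps v5 -> 1
v3 (9-10) vs v4..v7: overlaps v5 -> 1
v4 (13-14) vs v5..v7: overlaps v6 -> 1
v5 (6-11) vs v6..v7: overlaps v6 -> 1
v6 (10-16) vs v7: overlaps v7 -> 1
Total overlapping pairs = 4 + 2 + 1 + 1 + 1 + 1 + 1 = 11

11


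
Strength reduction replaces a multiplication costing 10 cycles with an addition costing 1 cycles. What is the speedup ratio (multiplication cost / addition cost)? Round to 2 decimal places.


Ratio = mult_cost / add_cost = 10 / 1 = 10.0

10.0


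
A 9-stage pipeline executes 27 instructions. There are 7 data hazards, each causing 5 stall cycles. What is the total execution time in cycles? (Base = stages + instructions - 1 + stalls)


Base cycles = 9 + 27 - 1 = 35
Total stalls = 7 * 5 = 35
Total = 35 + 35 = 70

70


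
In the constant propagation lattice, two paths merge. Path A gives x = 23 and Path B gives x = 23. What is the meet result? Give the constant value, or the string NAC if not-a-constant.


Meet operation: if both paths give the same constant, result is that constant; if they differ, result is NAC (not-a-constant).
Path A: 23, Path B: 23 -> equal
Result: constant -> 23

23


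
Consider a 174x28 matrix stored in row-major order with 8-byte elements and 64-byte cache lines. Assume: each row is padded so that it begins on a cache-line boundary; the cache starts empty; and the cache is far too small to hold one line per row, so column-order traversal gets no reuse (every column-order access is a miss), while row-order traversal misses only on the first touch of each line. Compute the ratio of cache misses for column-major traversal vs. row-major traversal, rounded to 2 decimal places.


Each row occupies 28 * 8 = 224 bytes and starts on a line boundary, so it spans ceil(224 / 64) = 4 cache lines.
Row-major traversal misses (one per line touched): 174 * ceil(28 * 8 / 64) = 696
Column-major traversal misses (no reuse, every access misses): 174 * 28 = 4872
Ratio = 4872 / 696 = 7.0

7.0


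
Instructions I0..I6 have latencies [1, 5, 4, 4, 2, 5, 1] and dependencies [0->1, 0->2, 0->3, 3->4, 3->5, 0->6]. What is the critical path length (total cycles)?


Compute longest path through dependency graph: dist(Ik) = max over predecessors of dist + latency(Ik).
dist(I0) = latency 1 = 1
dist(I1) = dist(I0) + 5 = 1 + 5 = 6
dist(I2) = dist(I0) + 4 = 1 + 4 = 5
dist(I3) = dist(I0) + 4 = 1 + 4 = 5
dist(I4) = dist(I3) + 2 = 5 + 2 = 7
dist(I5) = dist(I3) + 5 = 5 + 5 = 10
dist(I6) = dist(I0) + 1 = 1 + 1 = 2
Critical path = max dist = 10

10


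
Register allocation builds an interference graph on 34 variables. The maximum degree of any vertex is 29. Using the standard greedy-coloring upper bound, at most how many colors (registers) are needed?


Greedy coloring never needs more than (max_degree + 1) colors: when coloring a vertex, at most max_degree neighbors are already colored.
Upper bound = 29 + 1 = 30

30


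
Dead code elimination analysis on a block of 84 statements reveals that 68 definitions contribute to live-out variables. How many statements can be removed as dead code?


Dead code = total statements - live definitions
= 84 - 68 = 16

16


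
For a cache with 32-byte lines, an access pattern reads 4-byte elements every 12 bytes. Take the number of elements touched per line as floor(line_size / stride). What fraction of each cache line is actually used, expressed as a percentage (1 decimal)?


Elements per cache line = floor(32 / 12) = 2
Bytes used = 2 * 4 = 8
Utilization = 8 / 32 * 100 = 25.0%

25.0


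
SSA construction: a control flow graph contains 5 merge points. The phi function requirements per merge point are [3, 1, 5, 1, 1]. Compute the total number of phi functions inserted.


Total phi functions = sum of phi functions at each join node
= 3 + 1 + 5 + 1 + 1 = 11

11


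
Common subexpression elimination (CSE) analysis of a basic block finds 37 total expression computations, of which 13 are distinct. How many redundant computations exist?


CSE count = total expressions - unique expressions
= 37 - 13 = 24

24


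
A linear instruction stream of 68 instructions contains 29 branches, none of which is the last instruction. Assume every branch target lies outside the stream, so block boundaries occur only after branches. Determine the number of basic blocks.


With no in-sequence branch targets, the leaders are the first instruction plus the instruction after each branch.
Number of basic blocks = branches + 1
= 29 + 1 = 30

30


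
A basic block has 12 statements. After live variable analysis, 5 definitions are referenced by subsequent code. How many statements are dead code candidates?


Dead code = total statements - live definitions
= 12 - 5 = 7

7


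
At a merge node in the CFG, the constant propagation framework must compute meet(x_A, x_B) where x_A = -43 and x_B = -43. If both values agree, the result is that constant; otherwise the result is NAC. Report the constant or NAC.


Meet operation: if both paths give the same constant, result is that constant; if they differ, result is NAC (not-a-constant).
Path A: -43, Path B: -43 -> equal
Result: constant -> -43

-43


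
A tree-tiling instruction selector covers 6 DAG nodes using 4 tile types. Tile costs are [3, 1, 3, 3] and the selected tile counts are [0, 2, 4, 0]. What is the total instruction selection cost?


Total cost = sum(count_i * cost_i)
= 0*3 + 2*1 + 4*3 + 0*3
= 14

14


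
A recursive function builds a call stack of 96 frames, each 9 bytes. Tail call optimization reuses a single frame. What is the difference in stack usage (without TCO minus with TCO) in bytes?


Without TCO: 96 * 9 = 864 bytes
With TCO: reuse 1 frame = 9 bytes
Savings = 864 - 9 = 855

855


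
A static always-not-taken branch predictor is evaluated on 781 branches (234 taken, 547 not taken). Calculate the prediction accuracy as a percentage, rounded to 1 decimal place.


Predictor: always-not-taken
Correct predictions = 547
Accuracy = 547 / 781 * 100 = 70.0%

70.0


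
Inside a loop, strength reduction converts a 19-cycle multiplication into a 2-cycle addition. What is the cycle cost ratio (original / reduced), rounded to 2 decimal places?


Ratio = mult_cost / add_cost = 19 / 2 = 9.5

9.5


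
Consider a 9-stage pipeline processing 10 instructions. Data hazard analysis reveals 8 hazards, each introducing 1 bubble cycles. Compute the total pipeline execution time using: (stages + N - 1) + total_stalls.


Base cycles = 9 + 10 - 1 = 18
Total stalls = 8 * 1 = 8
Total = 18 + 8 = 26

26


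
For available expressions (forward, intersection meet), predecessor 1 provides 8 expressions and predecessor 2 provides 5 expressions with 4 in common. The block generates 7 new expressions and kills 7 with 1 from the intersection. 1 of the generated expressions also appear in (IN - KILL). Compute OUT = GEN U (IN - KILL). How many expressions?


IN = intersection of predecessors = 4
IN - KILL = 4 - 1 = 3
|OUT| = |GEN| + |IN - KILL| - |GEN ∩ (IN - KILL)| = 7 + 3 - 1 = 9

9


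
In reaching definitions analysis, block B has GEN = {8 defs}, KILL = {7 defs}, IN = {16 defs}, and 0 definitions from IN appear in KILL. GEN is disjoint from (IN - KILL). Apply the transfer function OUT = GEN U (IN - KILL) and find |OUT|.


IN - KILL: 16 - 0 = 16 surviving definitions
OUT = GEN + surviving = 8 + 16 = 24

24


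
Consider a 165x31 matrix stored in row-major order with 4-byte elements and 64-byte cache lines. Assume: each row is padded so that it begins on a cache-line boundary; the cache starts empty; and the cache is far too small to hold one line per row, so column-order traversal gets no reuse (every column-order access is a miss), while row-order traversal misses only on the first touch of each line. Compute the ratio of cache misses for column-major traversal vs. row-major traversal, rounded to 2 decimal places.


Each row occupies 31 * 4 = 124 bytes and starts on a line boundary, so it spans ceil(124 / 64) = 2 cache lines.
Row-major traversal misses (one per line touched): 165 * ceil(31 * 4 / 64) = 330
Column-major traversal misses (no reuse, every access misses): 165 * 31 = 5115
Ratio = 5115 / 330 = 15.5

15.5


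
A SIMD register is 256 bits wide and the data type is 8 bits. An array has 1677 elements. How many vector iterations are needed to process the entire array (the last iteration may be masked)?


Width = 256 / 8 = 32 elements per vector op
Iterations = ceil(1677 / 32) = 53

53


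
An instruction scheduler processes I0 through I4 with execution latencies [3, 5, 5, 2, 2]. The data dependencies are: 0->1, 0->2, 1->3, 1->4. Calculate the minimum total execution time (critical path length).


Compute longest path through dependency graph: dist(Ik) = max over predecessors of dist + latency(Ik).
dist(I0) = latency 3 = 3
dist(I1) = dist(I0) + 5 = 3 + 5 = 8
dist(I2) = dist(I0) + 5 = 3 + 5 = 8
dist(I3) = dist(I1) + 2 = 8 + 2 = 10
dist(I4) = dist(I1) + 2 = 8 + 2 = 10
Critical path = max dist = 10

10


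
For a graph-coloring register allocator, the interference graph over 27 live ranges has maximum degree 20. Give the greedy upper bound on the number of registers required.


Greedy coloring never needs more than (max_degree + 1) colors: when coloring a vertex, at most max_degree neighbors are already colored.
Upper bound = 20 + 1 = 21

21


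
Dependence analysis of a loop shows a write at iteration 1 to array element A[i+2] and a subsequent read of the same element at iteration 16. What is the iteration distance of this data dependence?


Distance = read iteration - write iteration
= 16 - 1 = 15

15


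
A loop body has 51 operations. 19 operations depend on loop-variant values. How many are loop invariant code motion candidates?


Invariant candidates = total - loop-dependent
= 51 - 19 = 32

32


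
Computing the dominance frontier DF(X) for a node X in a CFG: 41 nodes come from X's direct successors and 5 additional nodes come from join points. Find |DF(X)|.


DF(X) = direct successor contributions + join point contributions
= 41 + 5 = 46

46


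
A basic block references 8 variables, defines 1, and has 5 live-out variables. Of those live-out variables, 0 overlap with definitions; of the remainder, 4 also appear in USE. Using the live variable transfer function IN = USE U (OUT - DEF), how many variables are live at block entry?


OUT - DEF: 5 - 0 = 5
|IN| = |USE| + |OUT - DEF| - |USE ∩ (OUT - DEF)| = 8 + 5 - 4 = 9

9


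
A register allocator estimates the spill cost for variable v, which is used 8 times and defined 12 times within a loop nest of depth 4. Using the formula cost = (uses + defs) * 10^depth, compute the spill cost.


uses + defs = 8 + 12 = 20
10^4 = 10000
Spill cost = 20 * 10000 = 200000

200000


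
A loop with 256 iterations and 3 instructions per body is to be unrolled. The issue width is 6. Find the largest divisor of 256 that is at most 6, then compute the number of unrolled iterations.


Largest divisor of 256 <= 6 is 4
New iterations = 256 / 4 = 64

64


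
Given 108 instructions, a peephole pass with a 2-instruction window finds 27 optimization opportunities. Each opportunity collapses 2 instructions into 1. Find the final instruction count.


Each match removes 1 instructions.
Total removed = 27 * 1 = 27
Remaining = 108 - 27 = 81

81


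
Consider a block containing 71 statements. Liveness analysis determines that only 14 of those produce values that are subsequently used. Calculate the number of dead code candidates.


Dead code = total statements - live definitions
= 71 - 14 = 57

57


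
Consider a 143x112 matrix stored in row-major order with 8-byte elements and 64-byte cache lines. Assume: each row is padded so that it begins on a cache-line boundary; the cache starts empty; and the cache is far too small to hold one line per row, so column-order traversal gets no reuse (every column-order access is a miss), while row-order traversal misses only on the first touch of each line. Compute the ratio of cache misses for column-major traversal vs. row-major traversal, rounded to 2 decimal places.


Each row occupies 112 * 8 = 896 bytes and starts on a line boundary, so it spans ceil(896 / 64) = 14 cache lines.
Row-major traversal misses (one per line touched): 143 * ceil(112 * 8 / 64) = 2002
Column-major traversal misses (no reuse, every access misses): 143 * 112 = 16016
Ratio = 16016 / 2002 = 8.0

8.0


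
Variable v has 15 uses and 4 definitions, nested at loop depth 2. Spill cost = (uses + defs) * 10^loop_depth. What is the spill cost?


uses + defs = 15 + 4 = 19
10^2 = 100
Spill cost = 19 * 100 = 1900

1900


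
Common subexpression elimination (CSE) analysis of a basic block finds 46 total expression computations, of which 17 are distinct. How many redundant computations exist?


CSE count = total expressions - unique expressions
= 46 - 17 = 29

29


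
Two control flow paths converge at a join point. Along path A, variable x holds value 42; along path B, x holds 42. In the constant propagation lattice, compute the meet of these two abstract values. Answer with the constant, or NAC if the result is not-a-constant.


Meet operation: if both paths give the same constant, result is that constant; if they differ, result is NAC (not-a-constant).
Path A: 42, Path B: 42 -> equal
Result: constant -> 42

42


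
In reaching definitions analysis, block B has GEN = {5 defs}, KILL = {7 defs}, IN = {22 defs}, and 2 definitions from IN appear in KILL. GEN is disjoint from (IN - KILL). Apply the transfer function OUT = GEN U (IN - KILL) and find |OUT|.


IN - KILL: 22 - 2 = 20 surviving definitions
OUT = GEN + surviving = 5 + 20 = 25

25


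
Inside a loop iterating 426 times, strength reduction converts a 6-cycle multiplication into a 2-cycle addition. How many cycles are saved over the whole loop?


Per-iteration saving = 6 - 2 = 4
Total saved = 426 * 4 = 1704

1704


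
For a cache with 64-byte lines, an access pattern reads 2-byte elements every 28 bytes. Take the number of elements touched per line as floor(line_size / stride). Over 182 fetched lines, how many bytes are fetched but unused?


Elements per line = floor(64 / 28) = 2
Bytes used per line = 2 * 2 = 4
Wasted per line = 64 - 4 = 60
Total wasted = 60 * 182 = 10920

10920


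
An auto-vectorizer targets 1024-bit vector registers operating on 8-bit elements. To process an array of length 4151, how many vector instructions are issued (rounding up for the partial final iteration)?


Width = 1024 / 8 = 128 elements per vector op
Iterations = ceil(4151 / 128) = 33

33


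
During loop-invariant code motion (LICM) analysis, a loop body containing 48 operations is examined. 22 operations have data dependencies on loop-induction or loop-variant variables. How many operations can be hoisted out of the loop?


Invariant candidates = total - loop-dependent
= 48 - 22 = 26

26


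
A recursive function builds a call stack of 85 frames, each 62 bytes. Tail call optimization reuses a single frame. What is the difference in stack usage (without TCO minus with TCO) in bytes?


Without TCO: 85 * 62 = 5270 bytes
With TCO: reuse 1 frame = 62 bytes
Savings = 5270 - 62 = 5208

5208


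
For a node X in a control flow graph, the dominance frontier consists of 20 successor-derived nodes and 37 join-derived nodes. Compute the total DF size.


DF(X) = direct successor contributions + join point contributions
= 20 + 37 = 57

57


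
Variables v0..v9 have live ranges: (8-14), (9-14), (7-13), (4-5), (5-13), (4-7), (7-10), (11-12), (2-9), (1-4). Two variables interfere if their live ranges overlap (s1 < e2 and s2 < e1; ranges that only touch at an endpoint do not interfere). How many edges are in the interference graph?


Check all pairs for overlapping intervals.
Two intervals (s1,e1) and (s2,e2) overlap if s1 < e2 and s2 < e1.
v0 (8-14) vs v1..v9: overlaps v1, v2, v4, v6, v7, v8 -> 6
v1 (9-14) vs v2..v9: overlaps v2, v4, v6, v7 -> 4
v2 (7-13) vs v3..v9: overlaps v4, v6, v7, v8 -> 4
v3 (4-5) vs v4..v9: overlaps v5, v8 -> 2
v4 (5-13) vs v5..v9: overlaps v5, v6, v7, v8 -> 4
v5 (4-7) vs v6..v9: overlaps v8 -> 1
v6 (7-10) vs v7..v9: overlaps v8 -> 1
v7 (11-12) vs v8..v9: overlaps none -> 0
v8 (2-9) vs v9: overlaps v9 -> 1
Total overlapping pairs = 6 + 4 + 4 + 2 + 4 + 1 + 1 + 0 + 1 = 23

23


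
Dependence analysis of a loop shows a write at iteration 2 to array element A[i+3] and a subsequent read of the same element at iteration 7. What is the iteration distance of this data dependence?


Distance = read iteration - write iteration
= 7 - 2 = 5

5


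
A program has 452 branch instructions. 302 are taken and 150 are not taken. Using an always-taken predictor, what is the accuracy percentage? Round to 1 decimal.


Predictor: always-taken
Correct predictions = 302
Accuracy = 302 / 452 * 100 = 66.8%

66.8


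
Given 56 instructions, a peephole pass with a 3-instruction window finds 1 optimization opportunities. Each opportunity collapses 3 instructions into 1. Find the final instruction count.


Each match removes 2 instructions.
Total removed = 1 * 2 = 2
Remaining = 56 - 2 = 54

54


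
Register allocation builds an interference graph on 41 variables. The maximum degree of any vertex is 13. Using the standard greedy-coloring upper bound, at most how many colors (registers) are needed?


Greedy coloring never needs more than (max_degree + 1) colors: when coloring a vertex, at most max_degree neighbors are already colored.
Upper bound = 13 + 1 = 14

14


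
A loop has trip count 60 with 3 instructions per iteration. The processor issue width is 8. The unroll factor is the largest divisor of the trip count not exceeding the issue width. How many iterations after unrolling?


Largest divisor of 60 <= 8 is 6
New iterations = 60 / 6 = 10

10


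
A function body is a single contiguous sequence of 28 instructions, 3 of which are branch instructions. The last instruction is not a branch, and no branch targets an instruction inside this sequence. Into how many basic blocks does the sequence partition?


With no in-sequence branch targets, the leaders are the first instruction plus the instruction after each branch.
Number of basic blocks = branches + 1
= 3 + 1 = 4

4


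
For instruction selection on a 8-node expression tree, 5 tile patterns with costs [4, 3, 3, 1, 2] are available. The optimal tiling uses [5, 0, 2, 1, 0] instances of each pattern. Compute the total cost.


Total cost = sum(count_i * cost_i)
= 5*4 + 0*3 + 2*3 + 1*1 + 0*2
= 27

27


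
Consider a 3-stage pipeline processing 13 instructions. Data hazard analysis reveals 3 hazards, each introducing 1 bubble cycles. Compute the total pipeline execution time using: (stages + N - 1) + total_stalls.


Base cycles = 3 + 13 - 1 = 15
Total stalls = 3 * 1 = 3
Total = 15 + 3 = 18

18


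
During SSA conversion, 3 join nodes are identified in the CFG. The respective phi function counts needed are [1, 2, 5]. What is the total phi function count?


Total phi functions = sum of phi functions at each join node
= 1 + 2 + 5 = 8

8


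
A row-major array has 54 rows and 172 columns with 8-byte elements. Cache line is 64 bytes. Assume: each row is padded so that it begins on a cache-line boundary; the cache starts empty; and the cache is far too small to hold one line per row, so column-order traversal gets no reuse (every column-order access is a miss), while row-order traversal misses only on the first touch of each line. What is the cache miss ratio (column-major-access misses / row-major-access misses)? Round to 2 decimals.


Each row occupies 172 * 8 = 1376 bytes and starts on a line boundary, so it spans ceil(1376 / 64) = 22 cache lines.
Row-major traversal misses (one per line touched): 54 * ceil(172 * 8 / 64) = 1188
Column-major traversal misses (no reuse, every access misses): 54 * 172 = 9288
Ratio = 9288 / 1188 = 7.82

7.82


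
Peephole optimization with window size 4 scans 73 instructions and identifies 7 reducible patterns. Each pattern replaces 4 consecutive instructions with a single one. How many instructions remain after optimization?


Each match removes 3 instructions.
Total removed = 7 * 3 = 21
Remaining = 73 - 21 = 52

52


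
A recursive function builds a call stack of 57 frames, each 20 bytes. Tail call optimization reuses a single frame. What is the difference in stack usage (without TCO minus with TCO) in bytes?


Without TCO: 57 * 20 = 1140 bytes
With TCO: reuse 1 frame = 20 bytes
Savings = 1140 - 20 = 1120

1120


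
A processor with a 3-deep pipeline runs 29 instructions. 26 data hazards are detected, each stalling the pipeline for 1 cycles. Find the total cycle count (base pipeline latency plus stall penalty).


Base cycles = 3 + 29 - 1 = 31
Total stalls = 26 * 1 = 26
Total = 31 + 26 = 57

57


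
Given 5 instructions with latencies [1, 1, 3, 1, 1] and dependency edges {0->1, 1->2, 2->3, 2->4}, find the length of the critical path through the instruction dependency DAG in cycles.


Compute longest path through dependency graph: dist(Ik) = max over predecessors of dist + latency(Ik).
dist(I0) = latency 1 = 1
dist(I1) = dist(I0) + 1 = 1 + 1 = 2
dist(I2) = dist(I1) + 3 = 2 + 3 = 5
dist(I3) = dist(I2) + 1 = 5 + 1 = 6
dist(I4) = dist(I2) + 1 = 5 + 1 = 6
Critical path = max dist = 6

6


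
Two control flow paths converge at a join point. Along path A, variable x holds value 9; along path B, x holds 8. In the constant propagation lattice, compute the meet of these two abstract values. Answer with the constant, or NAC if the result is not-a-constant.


Meet operation: if both paths give the same constant, result is that constant; if they differ, result is NAC (not-a-constant).
Path A: 9, Path B: 8 -> differ
Result: not-a-constant -> NAC

NAC


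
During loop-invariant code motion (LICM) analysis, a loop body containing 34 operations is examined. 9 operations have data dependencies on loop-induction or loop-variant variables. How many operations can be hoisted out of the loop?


Invariant candidates = total - loop-dependent
= 34 - 9 = 25

25


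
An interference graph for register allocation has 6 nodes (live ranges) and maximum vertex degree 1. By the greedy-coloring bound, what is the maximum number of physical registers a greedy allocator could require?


Greedy coloring never needs more than (max_degree + 1) colors: when coloring a vertex, at most max_degree neighbors are already colored.
Upper bound = 1 + 1 = 2

2


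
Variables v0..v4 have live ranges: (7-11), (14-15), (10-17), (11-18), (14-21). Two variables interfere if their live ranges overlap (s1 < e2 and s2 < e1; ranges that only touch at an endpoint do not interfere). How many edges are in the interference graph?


Check all pairs for overlapping intervals.
Two intervals (s1,e1) and (s2,e2) overlap if s1 < e2 and s2 < e1.
v0 (7-11) vs v1..v4: overlaps v2 -> 1
v1 (14-15) vs v2..v4: overlaps v2, v3, v4 -> 3
v2 (10-17) vs v3..v4: overlaps v3, v4 -> 2
v3 (11-18) vs v4: overlaps v4 -> 1
Total overlapping pairs = 1 + 3 + 2 + 1 = 7

7


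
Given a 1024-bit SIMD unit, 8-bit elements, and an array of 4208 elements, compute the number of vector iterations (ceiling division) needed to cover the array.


Width = 1024 / 8 = 128 elements per vector op
Iterations = ceil(4208 / 128) = 33

33


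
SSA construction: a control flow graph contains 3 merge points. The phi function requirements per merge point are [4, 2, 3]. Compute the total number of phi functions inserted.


Total phi functions = sum of phi functions at each join node
= 4 + 2 + 3 = 9

9


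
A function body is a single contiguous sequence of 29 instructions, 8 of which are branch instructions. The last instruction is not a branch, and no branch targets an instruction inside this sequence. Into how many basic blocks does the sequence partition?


With no in-sequence branch targets, the leaders are the first instruction plus the instruction after each branch.
Number of basic blocks = branches + 1
= 8 + 1 = 9

9


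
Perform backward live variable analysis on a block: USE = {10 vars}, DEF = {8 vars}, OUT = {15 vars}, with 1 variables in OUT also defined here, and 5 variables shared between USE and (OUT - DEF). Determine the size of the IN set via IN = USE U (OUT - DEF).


OUT - DEF: 15 - 1 = 14
|IN| = |USE| + |OUT - DEF| - |USE ∩ (OUT - DEF)| = 10 + 14 - 5 = 19

19


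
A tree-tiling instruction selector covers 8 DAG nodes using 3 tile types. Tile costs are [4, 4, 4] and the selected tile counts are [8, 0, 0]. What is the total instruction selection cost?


Total cost = sum(count_i * cost_i)
= 8*4 + 0*4 + 0*4
= 32

32


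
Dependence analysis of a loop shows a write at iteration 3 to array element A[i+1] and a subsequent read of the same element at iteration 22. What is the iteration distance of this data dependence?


Distance = read iteration - write iteration
= 22 - 3 = 19

19


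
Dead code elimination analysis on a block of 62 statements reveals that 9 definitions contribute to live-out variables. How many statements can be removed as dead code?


Dead code = total statements - live definitions
= 62 - 9 = 53

53


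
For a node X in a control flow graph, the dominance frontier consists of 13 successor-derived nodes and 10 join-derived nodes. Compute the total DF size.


DF(X) = direct successor contributions + join point contributions
= 13 + 10 = 23

23


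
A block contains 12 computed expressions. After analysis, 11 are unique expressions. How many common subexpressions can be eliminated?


CSE count = total expressions - unique expressions
= 12 - 11 = 1

1


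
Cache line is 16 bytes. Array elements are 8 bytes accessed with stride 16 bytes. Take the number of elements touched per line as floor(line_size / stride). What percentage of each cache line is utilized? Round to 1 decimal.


Elements per cache line = floor(16 / 16) = 1
Bytes used = 1 * 8 = 8
Utilization = 8 / 16 * 100 = 50.0%

50.0


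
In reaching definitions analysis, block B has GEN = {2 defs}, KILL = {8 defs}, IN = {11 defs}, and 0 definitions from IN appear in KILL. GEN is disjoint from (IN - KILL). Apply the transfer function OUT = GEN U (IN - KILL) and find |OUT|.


IN - KILL: 11 - 0 = 11 surviving definitions
OUT = GEN + surviving = 2 + 11 = 13

13


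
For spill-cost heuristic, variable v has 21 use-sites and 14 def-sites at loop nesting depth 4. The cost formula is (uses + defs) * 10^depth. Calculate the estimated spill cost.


uses + defs = 21 + 14 = 35
10^4 = 10000
Spill cost = 35 * 10000 = 350000

350000


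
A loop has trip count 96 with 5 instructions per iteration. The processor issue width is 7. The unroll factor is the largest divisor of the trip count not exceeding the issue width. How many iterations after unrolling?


Largest divisor of 96 <= 7 is 6
New iterations = 96 / 6 = 16

16
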